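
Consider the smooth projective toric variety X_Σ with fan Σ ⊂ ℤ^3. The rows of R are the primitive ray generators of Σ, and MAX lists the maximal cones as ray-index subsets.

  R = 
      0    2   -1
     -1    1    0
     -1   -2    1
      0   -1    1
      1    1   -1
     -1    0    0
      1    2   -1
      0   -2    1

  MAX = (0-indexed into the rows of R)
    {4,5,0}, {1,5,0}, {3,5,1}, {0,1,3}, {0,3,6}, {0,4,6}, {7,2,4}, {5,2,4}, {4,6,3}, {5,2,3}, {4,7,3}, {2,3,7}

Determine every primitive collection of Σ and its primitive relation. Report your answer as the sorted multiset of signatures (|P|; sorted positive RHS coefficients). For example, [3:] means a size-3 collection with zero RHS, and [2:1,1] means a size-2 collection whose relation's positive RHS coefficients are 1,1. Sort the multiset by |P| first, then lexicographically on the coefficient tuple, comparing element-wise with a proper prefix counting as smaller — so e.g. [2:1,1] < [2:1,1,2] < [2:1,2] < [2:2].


|primitive collections| = 14. Relations:

  • {0,7}:  v_{0} + v_{7} = 0  →  sig = [2:]
  • {2,6}:  v_{2} + v_{6} = 0  →  sig = [2:]
  • {0,2}:  v_{0} + v_{2} = v_{5}  →  sig = [2:1]
  • {1,4}:  v_{1} + v_{4} = v_{0}  →  sig = [2:1]
  • {5,6}:  v_{5} + v_{6} = v_{0}  →  sig = [2:1]
  • {5,7}:  v_{5} + v_{7} = v_{2}  →  sig = [2:1]
  • {1,7}:  v_{1} + v_{7} = v_{3} + v_{5}  →  sig = [2:1,1]
  • {6,7}:  v_{6} + v_{7} = v_{3} + v_{4}  →  sig = [2:1,1]
  • {1,2}:  v_{1} + v_{2} = v_{3} + 2·v_{5}  →  sig = [2:1,2]
  • {1,6}:  v_{1} + v_{6} = 2·v_{0} + v_{3}  →  sig = [2:1,2]
  • {3,4,5}:  v_{3} + v_{4} + v_{5} = 0  →  sig = [3:]
  • {0,3,4}:  v_{0} + v_{3} + v_{4} = v_{6}  →  sig = [3:1]
  • {0,3,5}:  v_{0} + v_{3} + v_{5} = v_{1}  →  sig = [3:1]
  • {2,3,4}:  v_{2} + v_{3} + v_{4} = v_{7}  →  sig = [3:1]

so the primitive-relation signature multiset is
[[2:], [2:], [2:1], [2:1], [2:1], [2:1], [2:1,1], [2:1,1], [2:1,2], [2:1,2], [3:], [3:1], [3:1], [3:1]]


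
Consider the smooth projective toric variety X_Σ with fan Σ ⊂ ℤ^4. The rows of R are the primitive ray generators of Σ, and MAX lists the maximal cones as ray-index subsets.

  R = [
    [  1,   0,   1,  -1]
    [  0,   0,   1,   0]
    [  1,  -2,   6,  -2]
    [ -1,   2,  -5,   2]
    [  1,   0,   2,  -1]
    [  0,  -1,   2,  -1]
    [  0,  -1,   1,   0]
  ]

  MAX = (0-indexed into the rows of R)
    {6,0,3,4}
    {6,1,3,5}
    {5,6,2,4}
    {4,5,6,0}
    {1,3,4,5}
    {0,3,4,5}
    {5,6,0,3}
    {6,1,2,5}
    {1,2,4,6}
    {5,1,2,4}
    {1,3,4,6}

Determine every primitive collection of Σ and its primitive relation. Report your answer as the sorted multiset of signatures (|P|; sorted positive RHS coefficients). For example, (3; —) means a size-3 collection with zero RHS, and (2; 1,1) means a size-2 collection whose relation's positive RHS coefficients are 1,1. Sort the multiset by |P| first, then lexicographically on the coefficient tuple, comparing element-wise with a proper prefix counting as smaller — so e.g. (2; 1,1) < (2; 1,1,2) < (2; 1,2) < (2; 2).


|primitive collections| = 5. Relations:

  {0,1}:  v_{0} + v_{1} = v_{4} — sig = (2; 1)
  {2,3}:  v_{2} + v_{3} = v_{1} — sig = (2; 1)
  {0,2}:  v_{0} + v_{2} = 2·v_{4} + v_{5} + v_{6} — sig = (2; 1,1,2)
  {3,4,5,6}:  v_{3} + v_{4} + v_{5} + v_{6} = 0 — sig = (4; —)
  {1,4,5,6}:  v_{1} + v_{4} + v_{5} + v_{6} = v_{2} — sig = (4; 1)

so the primitive-relation signature multiset is
[(2; 1), (2; 1), (2; 1,1,2), (4; —), (4; 1)]


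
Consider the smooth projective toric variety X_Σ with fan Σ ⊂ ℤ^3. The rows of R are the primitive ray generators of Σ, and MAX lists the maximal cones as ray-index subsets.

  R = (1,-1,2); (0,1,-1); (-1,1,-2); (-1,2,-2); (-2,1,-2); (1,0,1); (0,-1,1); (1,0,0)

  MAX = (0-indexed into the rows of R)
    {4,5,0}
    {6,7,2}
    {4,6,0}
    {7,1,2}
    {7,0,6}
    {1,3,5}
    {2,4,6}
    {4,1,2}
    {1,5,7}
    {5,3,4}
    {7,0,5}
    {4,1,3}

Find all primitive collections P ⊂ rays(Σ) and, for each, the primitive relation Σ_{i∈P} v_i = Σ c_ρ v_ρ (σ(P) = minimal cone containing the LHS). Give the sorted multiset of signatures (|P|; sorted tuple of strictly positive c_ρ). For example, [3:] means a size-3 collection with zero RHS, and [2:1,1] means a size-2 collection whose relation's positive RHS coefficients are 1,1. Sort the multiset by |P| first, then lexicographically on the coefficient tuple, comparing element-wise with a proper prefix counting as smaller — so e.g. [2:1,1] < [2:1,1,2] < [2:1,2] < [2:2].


Minimal non-faces — 11 found among 8 rays, 12 max cones:

  P={0,2}:  v_{0} + v_{2} = 0 ; sig = [2:]
  P={1,6}:  v_{1} + v_{6} = 0 ; sig = [2:]
  P={0,1}:  v_{0} + v_{1} = v_{5} ; sig = [2:1]
  P={2,5}:  v_{2} + v_{5} = v_{1} ; sig = [2:1]
  P={4,7}:  v_{4} + v_{7} = v_{2} ; sig = [2:1]
  P={5,6}:  v_{5} + v_{6} = v_{0} ; sig = [2:1]
  P={3,6}:  v_{3} + v_{6} = v_{4} + v_{5} ; sig = [2:1,1]
  P={0,3}:  v_{0} + v_{3} = v_{4} + 2·v_{5} ; sig = [2:1,2]
  P={2,3}:  v_{2} + v_{3} = 2·v_{1} + v_{4} ; sig = [2:1,2]
  P={3,7}:  v_{3} + v_{7} = 2·v_{1} ; sig = [2:2]
  P={1,4,5}:  v_{1} + v_{4} + v_{5} = v_{3} ; sig = [3:1]

Hence PRS(X_Σ) =
    [2:]
    [2:]
    [2:1]
    [2:1]
    [2:1]
    [2:1]
    [2:1,1]
    [2:1,2]
    [2:1,2]
    [2:2]
    [3:1]


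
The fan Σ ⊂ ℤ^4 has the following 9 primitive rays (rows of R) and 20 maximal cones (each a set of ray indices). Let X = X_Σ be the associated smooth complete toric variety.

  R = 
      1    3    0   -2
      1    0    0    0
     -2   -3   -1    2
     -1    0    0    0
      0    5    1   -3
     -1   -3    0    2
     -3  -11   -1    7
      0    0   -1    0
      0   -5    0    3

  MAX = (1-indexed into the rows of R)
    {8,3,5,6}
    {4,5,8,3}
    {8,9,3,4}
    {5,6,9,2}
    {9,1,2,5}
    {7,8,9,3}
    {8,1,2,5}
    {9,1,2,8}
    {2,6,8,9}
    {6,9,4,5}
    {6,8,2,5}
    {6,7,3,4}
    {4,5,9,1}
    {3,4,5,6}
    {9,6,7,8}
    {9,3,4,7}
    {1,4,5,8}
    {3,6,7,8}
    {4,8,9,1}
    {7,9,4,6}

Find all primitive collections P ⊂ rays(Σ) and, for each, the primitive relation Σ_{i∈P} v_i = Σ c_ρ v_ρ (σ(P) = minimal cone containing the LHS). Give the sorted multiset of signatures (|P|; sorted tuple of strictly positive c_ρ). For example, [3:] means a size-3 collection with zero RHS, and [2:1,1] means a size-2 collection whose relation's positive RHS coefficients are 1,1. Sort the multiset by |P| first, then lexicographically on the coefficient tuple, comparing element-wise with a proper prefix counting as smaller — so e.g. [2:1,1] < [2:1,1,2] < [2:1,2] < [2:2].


|primitive collections| = 12. Relations:

  P = {1,6}:  v_{1} + v_{6} = 0 — sig = [2:]
  P = {2,4}:  v_{2} + v_{4} = 0 — sig = [2:]
  P = {1,3}:  v_{1} + v_{3} = v_{4} + v_{8} — sig = [2:1,1]
  P = {1,7}:  v_{1} + v_{7} = v_{3} + v_{9} — sig = [2:1,1]
  P = {2,3}:  v_{2} + v_{3} = v_{6} + v_{8} — sig = [2:1,1]
  P = {2,7}:  v_{2} + v_{7} = 2·v_{6} + v_{8} + v_{9} — sig = [2:1,1,2]
  P = {5,7}:  v_{5} + v_{7} = v_{4} + 2·v_{6} — sig = [2:1,2]
  P = {5,8,9}:  v_{5} + v_{8} + v_{9} = 0 — sig = [3:]
  P = {3,6,9}:  v_{3} + v_{6} + v_{9} = v_{7} — sig = [3:1]
  P = {4,6,8}:  v_{4} + v_{6} + v_{8} = v_{3} — sig = [3:1]
  P = {3,5,9}:  v_{3} + v_{5} + v_{9} = v_{4} + v_{6} — sig = [3:1,1]
  P = {4,7,8}:  v_{4} + v_{7} + v_{8} = 2·v_{3} + v_{9} — sig = [3:1,2]

so the primitive-relation signature multiset is
[[2:], [2:], [2:1,1], [2:1,1], [2:1,1], [2:1,1,2], [2:1,2], [3:], [3:1], [3:1], [3:1,1], [3:1,2]]


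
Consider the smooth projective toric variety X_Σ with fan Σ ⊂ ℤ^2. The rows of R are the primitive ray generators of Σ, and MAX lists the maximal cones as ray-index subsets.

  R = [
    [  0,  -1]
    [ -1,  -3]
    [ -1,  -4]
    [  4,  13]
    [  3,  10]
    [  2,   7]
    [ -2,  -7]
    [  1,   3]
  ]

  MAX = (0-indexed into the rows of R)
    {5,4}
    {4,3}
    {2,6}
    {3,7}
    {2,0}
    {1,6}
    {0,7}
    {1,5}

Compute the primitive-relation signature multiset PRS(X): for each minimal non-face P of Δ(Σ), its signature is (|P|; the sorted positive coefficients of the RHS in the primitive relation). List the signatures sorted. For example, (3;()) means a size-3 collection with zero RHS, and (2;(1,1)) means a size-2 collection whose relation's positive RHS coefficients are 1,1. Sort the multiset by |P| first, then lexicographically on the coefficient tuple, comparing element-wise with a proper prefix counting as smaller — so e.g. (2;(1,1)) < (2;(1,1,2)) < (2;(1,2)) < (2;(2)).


Σ has 20 primitive collections:

  P = {1,7}:  v_{1} + v_{7} = 0  ⇒ sig = (2;())
  P = {5,6}:  v_{5} + v_{6} = 0  ⇒ sig = (2;())
  P = {0,1}:  v_{0} + v_{1} = v_{2}  ⇒ sig = (2;(1))
  P = {1,2}:  v_{1} + v_{2} = v_{6}  ⇒ sig = (2;(1))
  P = {1,3}:  v_{1} + v_{3} = v_{4}  ⇒ sig = (2;(1))
  P = {1,4}:  v_{1} + v_{4} = v_{5}  ⇒ sig = (2;(1))
  P = {2,5}:  v_{2} + v_{5} = v_{7}  ⇒ sig = (2;(1))
  P = {2,7}:  v_{2} + v_{7} = v_{0}  ⇒ sig = (2;(1))
  P = {4,6}:  v_{4} + v_{6} = v_{7}  ⇒ sig = (2;(1))
  P = {4,7}:  v_{4} + v_{7} = v_{3}  ⇒ sig = (2;(1))
  P = {5,7}:  v_{5} + v_{7} = v_{4}  ⇒ sig = (2;(1))
  P = {6,7}:  v_{6} + v_{7} = v_{2}  ⇒ sig = (2;(1))
  P = {0,5}:  v_{0} + v_{5} = 2·v_{7}  ⇒ sig = (2;(2))
  P = {0,6}:  v_{0} + v_{6} = 2·v_{2}  ⇒ sig = (2;(2))
  P = {2,4}:  v_{2} + v_{4} = 2·v_{7}  ⇒ sig = (2;(2))
  P = {3,5}:  v_{3} + v_{5} = 2·v_{4}  ⇒ sig = (2;(2))
  P = {3,6}:  v_{3} + v_{6} = 2·v_{7}  ⇒ sig = (2;(2))
  P = {0,4}:  v_{0} + v_{4} = 3·v_{7}  ⇒ sig = (2;(3))
  P = {2,3}:  v_{2} + v_{3} = 3·v_{7}  ⇒ sig = (2;(3))
  P = {0,3}:  v_{0} + v_{3} = 4·v_{7}  ⇒ sig = (2;(4))

Sorted signature multiset PRS(X):
    |P|=2: 20 collections, coeffs (), (), (1), (1), (1), (1), (1), (1), (1), (1), (1), (1), (2), (2), (2), (2), (2), (3), (3), (4)


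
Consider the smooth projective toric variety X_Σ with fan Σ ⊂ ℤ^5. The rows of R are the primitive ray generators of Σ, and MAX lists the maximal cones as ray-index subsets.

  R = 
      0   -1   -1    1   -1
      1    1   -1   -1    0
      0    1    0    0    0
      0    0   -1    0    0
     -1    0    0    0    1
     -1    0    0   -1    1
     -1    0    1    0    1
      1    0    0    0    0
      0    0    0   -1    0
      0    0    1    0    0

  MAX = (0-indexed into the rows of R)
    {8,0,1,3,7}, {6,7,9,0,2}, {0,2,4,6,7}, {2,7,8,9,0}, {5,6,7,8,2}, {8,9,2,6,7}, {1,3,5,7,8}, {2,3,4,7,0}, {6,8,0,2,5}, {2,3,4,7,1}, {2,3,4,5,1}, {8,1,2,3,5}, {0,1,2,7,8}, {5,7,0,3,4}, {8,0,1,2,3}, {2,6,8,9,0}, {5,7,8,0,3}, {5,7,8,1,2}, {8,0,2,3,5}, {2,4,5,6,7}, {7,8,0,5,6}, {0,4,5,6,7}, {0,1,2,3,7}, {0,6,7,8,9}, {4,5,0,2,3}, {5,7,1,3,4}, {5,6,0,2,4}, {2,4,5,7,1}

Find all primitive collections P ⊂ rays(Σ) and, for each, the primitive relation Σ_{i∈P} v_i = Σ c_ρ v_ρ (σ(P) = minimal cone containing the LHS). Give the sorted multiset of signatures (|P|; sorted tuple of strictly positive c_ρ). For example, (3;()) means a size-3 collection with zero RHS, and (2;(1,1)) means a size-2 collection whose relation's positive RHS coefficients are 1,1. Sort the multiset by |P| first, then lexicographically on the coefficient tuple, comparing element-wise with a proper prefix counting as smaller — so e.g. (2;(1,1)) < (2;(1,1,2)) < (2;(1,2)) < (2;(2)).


13 minimal non-faces of Δ(Σ) (on 10 rays):

  P={3,9}:  v_{3} + v_{9} = 0 — sig = (2;())
  P={3,6}:  v_{3} + v_{6} = v_{4} — sig = (2;(1))
  P={4,8}:  v_{4} + v_{8} = v_{5} — sig = (2;(1))
  P={4,9}:  v_{4} + v_{9} = v_{6} — sig = (2;(1))
  P={5,9}:  v_{5} + v_{9} = v_{6} + v_{8} — sig = (2;(1,1))
  P={1,6}:  v_{1} + v_{6} = v_{2} + v_{5} + v_{7} — sig = (2;(1,1,1))
  P={1,9}:  v_{1} + v_{9} = v_{2} + v_{7} + v_{8} — sig = (2;(1,1,1))
  P={0,1,5}:  v_{0} + v_{1} + v_{5} = 2·v_{3} + v_{8} — sig = (3;(1,2))
  P={0,1,4}:  v_{0} + v_{1} + v_{4} = 2·v_{3} — sig = (3;(2))
  P={0,2,5,7}:  v_{0} + v_{2} + v_{5} + v_{7} = v_{3} — sig = (4;(1))
  P={2,3,7,8}:  v_{2} + v_{3} + v_{7} + v_{8} = v_{1} — sig = (4;(1))
  P={2,3,5,7}:  v_{2} + v_{3} + v_{5} + v_{7} = v_{1} + v_{4} — sig = (4;(1,1))
  P={0,2,6,7,8}:  v_{0} + v_{2} + v_{6} + v_{7} + v_{8} = 0 — sig = (5;())

Signatures (|P|; sorted positive RHS coefficients), sorted:
[(2;()), (2;(1)), (2;(1)), (2;(1)), (2;(1,1)), (2;(1,1,1)), (2;(1,1,1)), (3;(1,2)), (3;(2)), (4;(1)), (4;(1)), (4;(1,1)), (5;())]


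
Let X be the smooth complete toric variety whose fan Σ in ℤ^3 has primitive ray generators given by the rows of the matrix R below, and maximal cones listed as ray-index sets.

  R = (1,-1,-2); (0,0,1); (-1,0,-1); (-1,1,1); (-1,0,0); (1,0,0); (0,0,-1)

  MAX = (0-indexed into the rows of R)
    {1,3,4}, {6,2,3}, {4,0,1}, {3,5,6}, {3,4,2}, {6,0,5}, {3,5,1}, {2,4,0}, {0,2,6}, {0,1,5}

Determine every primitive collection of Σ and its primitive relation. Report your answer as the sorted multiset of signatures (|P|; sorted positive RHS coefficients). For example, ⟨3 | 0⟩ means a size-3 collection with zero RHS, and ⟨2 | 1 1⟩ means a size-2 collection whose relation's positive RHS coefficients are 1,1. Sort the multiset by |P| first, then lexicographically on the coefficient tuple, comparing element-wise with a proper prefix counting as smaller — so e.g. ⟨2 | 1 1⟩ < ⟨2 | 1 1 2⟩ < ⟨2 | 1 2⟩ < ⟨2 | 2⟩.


Primitive collections (6):

  {1,6}:  v_{1} + v_{6} = 0 ; sig = ⟨2 | 0⟩
  {4,5}:  v_{4} + v_{5} = 0 ; sig = ⟨2 | 0⟩
  {0,3}:  v_{0} + v_{3} = v_{6} ; sig = ⟨2 | 1⟩
  {1,2}:  v_{1} + v_{2} = v_{4} ; sig = ⟨2 | 1⟩
  {2,5}:  v_{2} + v_{5} = v_{6} ; sig = ⟨2 | 1⟩
  {4,6}:  v_{4} + v_{6} = v_{2} ; sig = ⟨2 | 1⟩

Hence PRS(X_Σ) =
    |P|=2: 6 collections, coeffs (), (), (1), (1), (1), (1)


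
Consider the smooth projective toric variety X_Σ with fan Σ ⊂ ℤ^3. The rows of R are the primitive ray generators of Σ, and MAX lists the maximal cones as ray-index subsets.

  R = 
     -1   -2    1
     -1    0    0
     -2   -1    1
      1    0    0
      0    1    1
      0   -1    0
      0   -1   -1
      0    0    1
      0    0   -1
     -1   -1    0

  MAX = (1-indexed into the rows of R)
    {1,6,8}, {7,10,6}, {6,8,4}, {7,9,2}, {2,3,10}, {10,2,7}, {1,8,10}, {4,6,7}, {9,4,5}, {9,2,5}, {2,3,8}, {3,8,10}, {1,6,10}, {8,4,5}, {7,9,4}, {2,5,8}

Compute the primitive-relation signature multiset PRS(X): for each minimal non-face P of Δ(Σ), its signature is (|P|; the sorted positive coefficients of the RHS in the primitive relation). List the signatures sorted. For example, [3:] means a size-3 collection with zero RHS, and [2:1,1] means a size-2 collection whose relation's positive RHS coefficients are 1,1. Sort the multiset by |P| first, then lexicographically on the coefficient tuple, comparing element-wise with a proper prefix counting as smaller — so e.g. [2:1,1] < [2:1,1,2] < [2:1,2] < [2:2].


23 minimal non-faces of Δ(Σ) (on 10 rays):

  P={2,4}:  v_{2} + v_{4} = 0  so sig = [2:]
  P={5,7}:  v_{5} + v_{7} = 0  so sig = [2:]
  P={8,9}:  v_{8} + v_{9} = 0  so sig = [2:]
  P={2,6}:  v_{2} + v_{6} = v_{10}  so sig = [2:1]
  P={4,10}:  v_{4} + v_{10} = v_{6}  so sig = [2:1]
  P={5,6}:  v_{5} + v_{6} = v_{8}  so sig = [2:1]
  P={6,9}:  v_{6} + v_{9} = v_{7}  so sig = [2:1]
  P={7,8}:  v_{7} + v_{8} = v_{6}  so sig = [2:1]
  P={1,9}:  v_{1} + v_{9} = v_{6} + v_{10}  so sig = [2:1,1]
  P={3,4}:  v_{3} + v_{4} = v_{8} + v_{10}  so sig = [2:1,1]
  P={3,9}:  v_{3} + v_{9} = v_{2} + v_{10}  so sig = [2:1,1]
  P={5,10}:  v_{5} + v_{10} = v_{2} + v_{8}  so sig = [2:1,1]
  P={9,10}:  v_{9} + v_{10} = v_{2} + v_{7}  so sig = [2:1,1]
  P={1,2}:  v_{1} + v_{2} = v_{8} + 2·v_{10}  so sig = [2:1,2]
  P={1,4}:  v_{1} + v_{4} = 2·v_{6} + v_{8}  so sig = [2:1,2]
  P={1,5}:  v_{1} + v_{5} = 2·v_{8} + v_{10}  so sig = [2:1,2]
  P={1,7}:  v_{1} + v_{7} = 2·v_{6} + v_{10}  so sig = [2:1,2]
  P={3,6}:  v_{3} + v_{6} = v_{8} + 2·v_{10}  so sig = [2:1,2]
  P={3,7}:  v_{3} + v_{7} = 2·v_{10}  so sig = [2:2]
  P={3,5}:  v_{3} + v_{5} = 2·v_{2} + 2·v_{8}  so sig = [2:2,2]
  P={1,3}:  v_{1} + v_{3} = 2·v_{8} + 3·v_{10}  so sig = [2:2,3]
  P={2,8,10}:  v_{2} + v_{8} + v_{10} = v_{3}  so sig = [3:1]
  P={6,8,10}:  v_{6} + v_{8} + v_{10} = v_{1}  so sig = [3:1]

Signatures (|P|; sorted positive RHS coefficients), sorted:
    [2:]
    [2:]
    [2:]
    [2:1]
    [2:1]
    [2:1]
    [2:1]
    [2:1]
    [2:1,1]
    [2:1,1]
    [2:1,1]
    [2:1,1]
    [2:1,1]
    [2:1,2]
    [2:1,2]
    [2:1,2]
    [2:1,2]
    [2:1,2]
    [2:2]
    [2:2,2]
    [2:2,3]
    [3:1]
    [3:1]


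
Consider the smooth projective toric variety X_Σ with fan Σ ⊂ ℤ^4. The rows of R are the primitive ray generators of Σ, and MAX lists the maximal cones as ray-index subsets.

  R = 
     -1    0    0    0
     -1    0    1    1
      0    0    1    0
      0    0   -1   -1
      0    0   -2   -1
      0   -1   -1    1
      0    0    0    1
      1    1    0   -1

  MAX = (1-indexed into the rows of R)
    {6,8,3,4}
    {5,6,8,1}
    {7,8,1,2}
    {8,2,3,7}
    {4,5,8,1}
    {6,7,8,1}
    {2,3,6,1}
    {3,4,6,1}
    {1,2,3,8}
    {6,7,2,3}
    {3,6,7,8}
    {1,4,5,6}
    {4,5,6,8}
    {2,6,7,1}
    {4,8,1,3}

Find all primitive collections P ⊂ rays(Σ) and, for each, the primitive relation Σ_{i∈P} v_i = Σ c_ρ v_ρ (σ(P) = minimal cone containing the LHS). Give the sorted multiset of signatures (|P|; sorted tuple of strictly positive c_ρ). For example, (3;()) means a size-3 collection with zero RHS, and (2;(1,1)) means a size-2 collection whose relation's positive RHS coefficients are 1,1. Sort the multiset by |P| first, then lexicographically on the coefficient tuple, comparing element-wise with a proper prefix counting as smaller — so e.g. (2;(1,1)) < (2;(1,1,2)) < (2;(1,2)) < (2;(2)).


Minimal non-faces — 9 found among 8 rays, 15 max cones:

  P = {2,4}:  v_{2} + v_{4} = v_{1} — sig = (2;(1))
  P = {3,5}:  v_{3} + v_{5} = v_{4} — sig = (2;(1))
  P = {4,7}:  v_{4} + v_{7} = v_{1} + v_{6} + v_{8} — sig = (2;(1,1,1))
  P = {2,5}:  v_{2} + v_{5} = 2·v_{1} + v_{6} + v_{8} — sig = (2;(1,1,2))
  P = {5,7}:  v_{5} + v_{7} = 2·v_{1} + 2·v_{6} + 2·v_{8} — sig = (2;(2,2,2))
  P = {1,3,7}:  v_{1} + v_{3} + v_{7} = v_{2} — sig = (3;(1))
  P = {2,6,8}:  v_{2} + v_{6} + v_{8} = v_{7} — sig = (3;(1))
  P = {1,3,6,8}:  v_{1} + v_{3} + v_{6} + v_{8} = 0 — sig = (4;())
  P = {1,4,6,8}:  v_{1} + v_{4} + v_{6} + v_{8} = v_{5} — sig = (4;(1))

Signatures (|P|; sorted positive RHS coefficients), sorted:
[(2;(1)), (2;(1)), (2;(1,1,1)), (2;(1,1,2)), (2;(2,2,2)), (3;(1)), (3;(1)), (4;()), (4;(1))]


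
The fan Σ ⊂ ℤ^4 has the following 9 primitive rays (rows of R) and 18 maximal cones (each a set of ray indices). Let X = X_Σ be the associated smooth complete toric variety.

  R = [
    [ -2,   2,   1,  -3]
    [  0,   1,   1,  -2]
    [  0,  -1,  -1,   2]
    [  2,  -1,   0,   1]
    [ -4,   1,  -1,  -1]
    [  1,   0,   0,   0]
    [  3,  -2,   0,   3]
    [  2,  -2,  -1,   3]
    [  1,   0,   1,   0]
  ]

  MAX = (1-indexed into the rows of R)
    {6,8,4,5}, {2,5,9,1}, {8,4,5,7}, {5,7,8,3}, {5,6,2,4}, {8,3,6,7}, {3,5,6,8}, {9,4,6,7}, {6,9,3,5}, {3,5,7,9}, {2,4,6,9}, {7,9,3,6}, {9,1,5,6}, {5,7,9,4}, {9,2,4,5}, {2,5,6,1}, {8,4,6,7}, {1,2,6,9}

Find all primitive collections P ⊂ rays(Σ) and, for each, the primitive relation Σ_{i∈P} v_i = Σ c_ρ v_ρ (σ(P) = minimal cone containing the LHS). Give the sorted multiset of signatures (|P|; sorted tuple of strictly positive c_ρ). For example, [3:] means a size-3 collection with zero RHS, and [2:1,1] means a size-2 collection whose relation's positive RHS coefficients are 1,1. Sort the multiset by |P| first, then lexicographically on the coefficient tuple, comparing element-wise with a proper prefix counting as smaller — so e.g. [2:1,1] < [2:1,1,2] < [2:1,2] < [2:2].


The 12 primitive collections of Σ (r=9, n=4):

  P = {1,8}:  v_{1} + v_{8} = 0  →  sig = [2:]
  P = {2,3}:  v_{2} + v_{3} = 0  →  sig = [2:]
  P = {1,4}:  v_{1} + v_{4} = v_{2}  →  sig = [2:1]
  P = {1,7}:  v_{1} + v_{7} = v_{9}  →  sig = [2:1]
  P = {2,8}:  v_{2} + v_{8} = v_{4}  →  sig = [2:1]
  P = {3,4}:  v_{3} + v_{4} = v_{8}  →  sig = [2:1]
  P = {8,9}:  v_{8} + v_{9} = v_{7}  →  sig = [2:1]
  P = {2,7}:  v_{2} + v_{7} = v_{4} + v_{9}  →  sig = [2:1,1]
  P = {1,3}:  v_{1} + v_{3} = v_{5} + v_{6} + v_{9}  →  sig = [2:1,1,1]
  P = {5,6,7}:  v_{5} + v_{6} + v_{7} = v_{3}  →  sig = [3:1]
  P = {4,5,6,9}:  v_{4} + v_{5} + v_{6} + v_{9} = 0  →  sig = [4:]
  P = {2,5,6,9}:  v_{2} + v_{5} + v_{6} + v_{9} = v_{1}  →  sig = [4:1]

Hence PRS(X_Σ) =
{ [2:] ×2,  [2:1] ×5,  [2:1,1],  [2:1,1,1],  [3:1],  [4:],  [4:1] }


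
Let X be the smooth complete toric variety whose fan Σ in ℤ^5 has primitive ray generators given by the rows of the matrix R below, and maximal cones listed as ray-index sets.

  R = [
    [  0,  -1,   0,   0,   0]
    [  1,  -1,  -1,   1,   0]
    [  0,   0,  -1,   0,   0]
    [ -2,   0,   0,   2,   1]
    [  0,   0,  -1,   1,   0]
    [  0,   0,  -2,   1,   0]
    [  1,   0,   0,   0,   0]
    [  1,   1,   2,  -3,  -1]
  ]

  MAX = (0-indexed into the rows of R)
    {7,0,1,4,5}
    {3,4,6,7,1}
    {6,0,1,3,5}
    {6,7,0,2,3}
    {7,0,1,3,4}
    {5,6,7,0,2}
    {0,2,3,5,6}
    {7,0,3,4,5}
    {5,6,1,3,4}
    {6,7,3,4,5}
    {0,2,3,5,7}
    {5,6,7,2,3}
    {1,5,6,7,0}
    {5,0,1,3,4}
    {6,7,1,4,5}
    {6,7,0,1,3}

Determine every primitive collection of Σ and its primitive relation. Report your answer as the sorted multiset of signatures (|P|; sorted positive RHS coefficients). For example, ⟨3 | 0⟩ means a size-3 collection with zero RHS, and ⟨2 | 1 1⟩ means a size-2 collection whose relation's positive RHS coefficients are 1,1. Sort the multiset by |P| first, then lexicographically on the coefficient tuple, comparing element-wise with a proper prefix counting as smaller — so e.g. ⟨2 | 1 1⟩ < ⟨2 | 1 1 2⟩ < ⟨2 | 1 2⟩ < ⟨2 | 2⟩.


Δ(Σ) — 8 vertices, 5 min non-faces:

  P={2,4}:  v_{2} + v_{4} = v_{5} ; sig = ⟨2 | 1⟩
  P={1,2}:  v_{1} + v_{2} = v_{0} + v_{5} + v_{6} ; sig = ⟨2 | 1 1 1⟩
  P={0,4,6}:  v_{0} + v_{4} + v_{6} = v_{1} ; sig = ⟨3 | 1⟩
  P={1,3,5,7}:  v_{1} + v_{3} + v_{5} + v_{7} = v_{4} ; sig = ⟨4 | 1⟩
  P={0,3,5,6,7}:  v_{0} + v_{3} + v_{5} + v_{6} + v_{7} = 0 ; sig = ⟨5 | 0⟩

so the primitive-relation signature multiset is
    ⟨2 | 1⟩
    ⟨2 | 1 1 1⟩
    ⟨3 | 1⟩
    ⟨4 | 1⟩
    ⟨5 | 0⟩


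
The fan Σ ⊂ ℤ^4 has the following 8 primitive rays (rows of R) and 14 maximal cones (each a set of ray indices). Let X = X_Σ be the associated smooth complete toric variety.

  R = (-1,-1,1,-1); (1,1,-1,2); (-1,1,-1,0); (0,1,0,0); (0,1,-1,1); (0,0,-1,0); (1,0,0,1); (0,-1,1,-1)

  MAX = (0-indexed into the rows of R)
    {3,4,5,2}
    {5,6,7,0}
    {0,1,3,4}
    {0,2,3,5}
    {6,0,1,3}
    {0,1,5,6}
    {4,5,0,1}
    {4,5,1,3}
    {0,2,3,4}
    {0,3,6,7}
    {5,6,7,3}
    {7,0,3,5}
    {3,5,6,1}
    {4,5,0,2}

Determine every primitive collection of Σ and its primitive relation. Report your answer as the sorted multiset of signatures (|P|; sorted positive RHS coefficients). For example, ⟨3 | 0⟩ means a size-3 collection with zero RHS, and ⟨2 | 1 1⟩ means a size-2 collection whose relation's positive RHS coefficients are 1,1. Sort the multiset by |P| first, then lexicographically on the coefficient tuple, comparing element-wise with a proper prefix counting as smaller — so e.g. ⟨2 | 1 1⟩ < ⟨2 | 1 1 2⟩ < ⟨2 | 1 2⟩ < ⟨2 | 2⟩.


9 minimal non-faces of Δ(Σ) (on 8 rays):

  • {4,7}:  v_{4} + v_{7} = 0  so sig = ⟨2 | 0⟩
  • {1,7}:  v_{1} + v_{7} = v_{6}  so sig = ⟨2 | 1⟩
  • {2,6}:  v_{2} + v_{6} = v_{4}  so sig = ⟨2 | 1⟩
  • {4,6}:  v_{4} + v_{6} = v_{1}  so sig = ⟨2 | 1⟩
  • {2,7}:  v_{2} + v_{7} = v_{0} + v_{3} + v_{5}  so sig = ⟨2 | 1 1 1⟩
  • {1,2}:  v_{1} + v_{2} = 2·v_{4}  so sig = ⟨2 | 2⟩
  • {0,3,5,6}:  v_{0} + v_{3} + v_{5} + v_{6} = 0  so sig = ⟨4 | 0⟩
  • {0,1,3,5}:  v_{0} + v_{1} + v_{3} + v_{5} = v_{4}  so sig = ⟨4 | 1⟩
  • {0,3,4,5}:  v_{0} + v_{3} + v_{4} + v_{5} = v_{2}  so sig = ⟨4 | 1⟩

Hence PRS(X_Σ) =
    ⟨2 | 0⟩
    ⟨2 | 1⟩
    ⟨2 | 1⟩
    ⟨2 | 1⟩
    ⟨2 | 1 1 1⟩
    ⟨2 | 2⟩
    ⟨4 | 0⟩
    ⟨4 | 1⟩
    ⟨4 | 1⟩


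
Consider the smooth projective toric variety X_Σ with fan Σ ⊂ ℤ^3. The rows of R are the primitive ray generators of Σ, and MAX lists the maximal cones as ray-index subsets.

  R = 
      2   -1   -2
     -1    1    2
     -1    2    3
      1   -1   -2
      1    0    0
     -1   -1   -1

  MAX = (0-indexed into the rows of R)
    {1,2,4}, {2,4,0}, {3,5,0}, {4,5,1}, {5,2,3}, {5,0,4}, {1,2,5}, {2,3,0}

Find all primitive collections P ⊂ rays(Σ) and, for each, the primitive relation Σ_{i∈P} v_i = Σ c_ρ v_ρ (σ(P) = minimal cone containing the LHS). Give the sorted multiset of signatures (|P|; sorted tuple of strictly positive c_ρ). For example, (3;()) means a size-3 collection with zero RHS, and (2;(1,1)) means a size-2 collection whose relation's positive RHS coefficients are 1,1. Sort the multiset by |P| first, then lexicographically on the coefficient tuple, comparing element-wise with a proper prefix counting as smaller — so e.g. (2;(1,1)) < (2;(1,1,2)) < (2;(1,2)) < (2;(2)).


|primitive collections| = 5. Relations:

  P={1,3}:  v_{1} + v_{3} = 0 ; sig = (2;())
  P={0,1}:  v_{0} + v_{1} = v_{4} ; sig = (2;(1))
  P={3,4}:  v_{3} + v_{4} = v_{0} ; sig = (2;(1))
  P={0,2,5}:  v_{0} + v_{2} + v_{5} = 0 ; sig = (3;())
  P={2,4,5}:  v_{2} + v_{4} + v_{5} = v_{1} ; sig = (3;(1))

so the primitive-relation signature multiset is
    |P|=2: 3 collections, coeffs (), (1), (1)
    |P|=3: 2 collections, coeffs (), (1)


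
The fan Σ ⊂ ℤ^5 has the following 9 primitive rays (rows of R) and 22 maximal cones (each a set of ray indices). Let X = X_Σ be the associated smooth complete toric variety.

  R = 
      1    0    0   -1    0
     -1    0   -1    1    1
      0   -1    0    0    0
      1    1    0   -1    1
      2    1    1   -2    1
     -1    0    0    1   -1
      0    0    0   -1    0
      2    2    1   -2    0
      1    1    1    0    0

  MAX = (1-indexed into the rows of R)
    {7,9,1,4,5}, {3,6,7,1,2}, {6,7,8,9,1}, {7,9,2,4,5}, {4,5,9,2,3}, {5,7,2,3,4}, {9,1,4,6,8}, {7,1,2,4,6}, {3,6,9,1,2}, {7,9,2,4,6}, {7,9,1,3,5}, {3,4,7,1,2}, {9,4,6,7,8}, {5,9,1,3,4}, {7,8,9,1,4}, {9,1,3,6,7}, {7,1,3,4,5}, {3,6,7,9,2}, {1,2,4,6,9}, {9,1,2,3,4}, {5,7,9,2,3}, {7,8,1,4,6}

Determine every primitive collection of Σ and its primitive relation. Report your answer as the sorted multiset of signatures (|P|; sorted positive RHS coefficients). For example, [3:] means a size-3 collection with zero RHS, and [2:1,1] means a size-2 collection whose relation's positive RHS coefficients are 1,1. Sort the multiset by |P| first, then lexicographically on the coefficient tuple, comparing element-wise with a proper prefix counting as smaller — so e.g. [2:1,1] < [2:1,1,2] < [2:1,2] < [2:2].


Σ has 9 primitive collections:

  • {5,6}:  v_{5} + v_{6} = v_{7} + v_{9}  ⇒ sig = [2:1,1]
  • {3,8}:  v_{3} + v_{8} = v_{1} + v_{7} + v_{9}  ⇒ sig = [2:1,1,1]
  • {5,8}:  v_{5} + v_{8} = v_{1} + v_{4} + 2·v_{7} + 2·v_{9}  ⇒ sig = [2:1,1,2,2]
  • {2,8}:  v_{2} + v_{8} = 2·v_{4} + v_{6}  ⇒ sig = [2:1,2]
  • {3,4,6}:  v_{3} + v_{4} + v_{6} = 0  ⇒ sig = [3:]
  • {1,2,5}:  v_{1} + v_{2} + v_{5} = v_{3} + 2·v_{4}  ⇒ sig = [3:1,2]
  • {1,2,7,9}:  v_{1} + v_{2} + v_{7} + v_{9} = v_{4}  ⇒ sig = [4:1]
  • {3,4,7,9}:  v_{3} + v_{4} + v_{7} + v_{9} = v_{5}  ⇒ sig = [4:1]
  • {1,4,6,7,9}:  v_{1} + v_{4} + v_{6} + v_{7} + v_{9} = v_{8}  ⇒ sig = [5:1]

Signatures (|P|; sorted positive RHS coefficients), sorted:
    |P|=2: 4 collections, coeffs (1,1), (1,1,1), (1,1,2,2), (1,2)
    |P|=3: 2 collections, coeffs (), (1,2)
    |P|=4: 2 collections, coeffs (1), (1)
    |P|=5: 1 collection, coeffs (1)


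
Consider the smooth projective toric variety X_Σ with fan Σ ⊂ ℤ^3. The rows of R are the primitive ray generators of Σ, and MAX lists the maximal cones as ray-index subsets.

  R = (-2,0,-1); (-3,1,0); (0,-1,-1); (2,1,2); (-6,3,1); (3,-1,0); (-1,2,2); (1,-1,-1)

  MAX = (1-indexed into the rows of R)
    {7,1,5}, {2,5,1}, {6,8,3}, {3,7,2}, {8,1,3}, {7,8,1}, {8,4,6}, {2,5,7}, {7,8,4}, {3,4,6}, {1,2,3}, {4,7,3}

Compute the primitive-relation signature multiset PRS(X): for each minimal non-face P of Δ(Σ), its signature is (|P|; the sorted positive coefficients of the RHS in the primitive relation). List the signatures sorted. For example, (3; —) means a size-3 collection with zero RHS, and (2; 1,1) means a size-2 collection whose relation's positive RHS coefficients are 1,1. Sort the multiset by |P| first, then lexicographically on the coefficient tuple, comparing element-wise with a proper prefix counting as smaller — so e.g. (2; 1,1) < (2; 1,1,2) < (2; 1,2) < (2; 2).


The 14 primitive collections of Σ (r=8, n=3):

  P = {2,6}:  v_{2} + v_{6} = 0  ⟹  sig = (2; —)
  P = {1,6}:  v_{1} + v_{6} = v_{8}  ⟹  sig = (2; 1)
  P = {2,4}:  v_{2} + v_{4} = v_{7}  ⟹  sig = (2; 1)
  P = {2,8}:  v_{2} + v_{8} = v_{1}  ⟹  sig = (2; 1)
  P = {6,7}:  v_{6} + v_{7} = v_{4}  ⟹  sig = (2; 1)
  P = {1,4}:  v_{1} + v_{4} = v_{7} + v_{8}  ⟹  sig = (2; 1,1)
  P = {5,6}:  v_{5} + v_{6} = v_{1} + v_{7}  ⟹  sig = (2; 1,1)
  P = {4,5}:  v_{4} + v_{5} = v_{1} + 2·v_{7}  ⟹  sig = (2; 1,2)
  P = {5,8}:  v_{5} + v_{8} = 2·v_{1} + v_{7}  ⟹  sig = (2; 1,2)
  P = {3,5}:  v_{3} + v_{5} = 2·v_{2}  ⟹  sig = (2; 2)
  P = {3,7,8}:  v_{3} + v_{7} + v_{8} = 0  ⟹  sig = (3; —)
  P = {1,2,7}:  v_{1} + v_{2} + v_{7} = v_{5}  ⟹  sig = (3; 1)
  P = {1,3,7}:  v_{1} + v_{3} + v_{7} = v_{2}  ⟹  sig = (3; 1)
  P = {3,4,8}:  v_{3} + v_{4} + v_{8} = v_{6}  ⟹  sig = (3; 1)

Hence PRS(X_Σ) =
    |P|=2: 10 collections, coeffs (), (1), (1), (1), (1), (1,1), (1,1), (1,2), (1,2), (2)
    |P|=3: 4 collections, coeffs (), (1), (1), (1)


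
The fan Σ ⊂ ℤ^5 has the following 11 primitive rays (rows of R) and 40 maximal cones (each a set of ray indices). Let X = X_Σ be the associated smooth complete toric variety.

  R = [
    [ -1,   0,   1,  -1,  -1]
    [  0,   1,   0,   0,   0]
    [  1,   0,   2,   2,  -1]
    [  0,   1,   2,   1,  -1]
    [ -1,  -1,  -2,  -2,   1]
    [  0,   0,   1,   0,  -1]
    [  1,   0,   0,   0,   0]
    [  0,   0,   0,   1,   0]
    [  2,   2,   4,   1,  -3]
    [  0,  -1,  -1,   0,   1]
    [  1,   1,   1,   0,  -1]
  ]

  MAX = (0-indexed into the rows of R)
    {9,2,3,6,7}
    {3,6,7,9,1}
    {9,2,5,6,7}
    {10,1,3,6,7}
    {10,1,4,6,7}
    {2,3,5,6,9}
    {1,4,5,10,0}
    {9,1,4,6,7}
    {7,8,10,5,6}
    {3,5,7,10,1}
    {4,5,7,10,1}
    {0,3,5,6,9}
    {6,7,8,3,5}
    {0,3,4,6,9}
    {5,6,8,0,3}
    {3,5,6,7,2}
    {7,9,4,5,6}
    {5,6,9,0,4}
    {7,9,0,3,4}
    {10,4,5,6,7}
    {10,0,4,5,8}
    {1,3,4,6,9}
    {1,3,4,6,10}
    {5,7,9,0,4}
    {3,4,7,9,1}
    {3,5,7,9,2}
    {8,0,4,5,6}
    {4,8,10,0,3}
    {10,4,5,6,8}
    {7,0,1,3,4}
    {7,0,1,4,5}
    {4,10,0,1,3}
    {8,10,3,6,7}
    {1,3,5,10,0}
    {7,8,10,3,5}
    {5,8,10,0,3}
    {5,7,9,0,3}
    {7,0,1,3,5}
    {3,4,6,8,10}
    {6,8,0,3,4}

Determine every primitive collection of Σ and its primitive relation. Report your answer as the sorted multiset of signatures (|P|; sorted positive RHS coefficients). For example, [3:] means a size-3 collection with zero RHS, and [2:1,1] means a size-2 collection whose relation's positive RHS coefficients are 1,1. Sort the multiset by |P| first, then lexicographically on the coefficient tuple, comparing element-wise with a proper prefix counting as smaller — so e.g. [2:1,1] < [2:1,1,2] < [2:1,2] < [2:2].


Σ has 22 primitive collections:

  P = {9,10}:  v_{9} + v_{10} = v_{6}  ⇒ sig = [2:1]
  P = {2,4}:  v_{2} + v_{4} = v_{5} + v_{9}  ⇒ sig = [2:1,1]
  P = {1,2}:  v_{1} + v_{2} = v_{3} + v_{6} + v_{7}  ⇒ sig = [2:1,1,1]
  P = {2,10}:  v_{2} + v_{10} = v_{3} + v_{5} + 2·v_{6} + v_{7}  ⇒ sig = [2:1,1,1,2]
  P = {0,2}:  v_{0} + v_{2} = v_{3} + 2·v_{5} + v_{9}  ⇒ sig = [2:1,1,2]
  P = {8,9}:  v_{8} + v_{9} = v_{3} + v_{5} + 2·v_{6}  ⇒ sig = [2:1,1,2]
  P = {1,8}:  v_{1} + v_{8} = v_{3} + 2·v_{10}  ⇒ sig = [2:1,2]
  P = {2,8}:  v_{2} + v_{8} = 2·v_{3} + 2·v_{5} + 3·v_{6} + v_{7}  ⇒ sig = [2:1,2,2,3]
  P = {1,5,9}:  v_{1} + v_{5} + v_{9} = 0  ⇒ sig = [3:]
  P = {0,6,7}:  v_{0} + v_{6} + v_{7} = v_{5}  ⇒ sig = [3:1]
  P = {1,5,6}:  v_{1} + v_{5} + v_{6} = v_{10}  ⇒ sig = [3:1]
  P = {3,4,5}:  v_{3} + v_{4} + v_{5} = v_{0}  ⇒ sig = [3:1]
  P = {0,1,9}:  v_{0} + v_{1} + v_{9} = v_{3} + v_{4}  ⇒ sig = [3:1,1]
  P = {0,6,10}:  v_{0} + v_{6} + v_{10} = v_{4} + v_{8}  ⇒ sig = [3:1,1]
  P = {4,7,8}:  v_{4} + v_{7} + v_{8} = v_{5} + v_{10}  ⇒ sig = [3:1,1]
  P = {0,1,6}:  v_{0} + v_{1} + v_{6} = v_{3} + v_{4} + v_{10}  ⇒ sig = [3:1,1,1]
  P = {0,7,8}:  v_{0} + v_{7} + v_{8} = v_{3} + 2·v_{5} + v_{10}  ⇒ sig = [3:1,1,2]
  P = {0,7,10}:  v_{0} + v_{7} + v_{10} = v_{1} + 2·v_{5}  ⇒ sig = [3:1,2]
  P = {3,4,6,7}:  v_{3} + v_{4} + v_{6} + v_{7} = 0  ⇒ sig = [4:]
  P = {3,5,6,10}:  v_{3} + v_{5} + v_{6} + v_{10} = v_{8}  ⇒ sig = [4:1]
  P = {3,4,7,10}:  v_{3} + v_{4} + v_{7} + v_{10} = v_{1} + v_{5}  ⇒ sig = [4:1,1]
  P = {3,5,6,7,9}:  v_{3} + v_{5} + v_{6} + v_{7} + v_{9} = v_{2}  ⇒ sig = [5:1]

Sorted signature multiset PRS(X):
    [2:1]
    [2:1,1]
    [2:1,1,1]
    [2:1,1,1,2]
    [2:1,1,2]
    [2:1,1,2]
    [2:1,2]
    [2:1,2,2,3]
    [3:]
    [3:1]
    [3:1]
    [3:1]
    [3:1,1]
    [3:1,1]
    [3:1,1]
    [3:1,1,1]
    [3:1,1,2]
    [3:1,2]
    [4:]
    [4:1]
    [4:1,1]
    [5:1]


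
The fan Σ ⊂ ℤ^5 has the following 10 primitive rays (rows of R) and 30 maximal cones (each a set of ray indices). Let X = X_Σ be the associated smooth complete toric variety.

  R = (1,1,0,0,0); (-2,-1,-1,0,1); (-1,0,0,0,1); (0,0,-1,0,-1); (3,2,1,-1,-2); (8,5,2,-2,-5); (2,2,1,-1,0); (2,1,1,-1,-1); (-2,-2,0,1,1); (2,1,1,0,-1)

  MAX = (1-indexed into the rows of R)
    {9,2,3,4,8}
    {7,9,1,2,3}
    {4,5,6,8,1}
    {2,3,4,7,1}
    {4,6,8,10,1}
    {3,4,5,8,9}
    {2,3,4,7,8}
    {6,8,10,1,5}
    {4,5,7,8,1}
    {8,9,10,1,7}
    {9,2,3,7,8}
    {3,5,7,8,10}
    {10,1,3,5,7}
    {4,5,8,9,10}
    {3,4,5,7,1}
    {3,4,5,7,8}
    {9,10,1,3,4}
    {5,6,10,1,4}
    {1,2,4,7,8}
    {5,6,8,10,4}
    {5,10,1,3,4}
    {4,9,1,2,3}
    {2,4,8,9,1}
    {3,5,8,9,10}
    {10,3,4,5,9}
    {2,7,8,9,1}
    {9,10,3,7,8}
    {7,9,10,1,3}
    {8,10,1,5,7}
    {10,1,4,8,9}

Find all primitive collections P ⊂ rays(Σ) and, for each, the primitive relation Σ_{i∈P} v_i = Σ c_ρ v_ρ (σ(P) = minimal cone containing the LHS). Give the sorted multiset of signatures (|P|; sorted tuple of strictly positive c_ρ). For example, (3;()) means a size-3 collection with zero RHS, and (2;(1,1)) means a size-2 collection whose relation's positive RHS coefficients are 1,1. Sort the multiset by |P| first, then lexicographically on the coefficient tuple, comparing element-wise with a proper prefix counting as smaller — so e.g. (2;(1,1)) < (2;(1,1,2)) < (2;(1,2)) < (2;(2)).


The 13 primitive collections of Σ (r=10, n=5):

  • {2,10}:  v_{2} + v_{10} = 0 — sig = (2;())
  • {2,5}:  v_{2} + v_{5} = v_{3} + v_{4} + v_{8} — sig = (2;(1,1,1))
  • {2,6}:  v_{2} + v_{6} = v_{1} + v_{4} + v_{5} + v_{8} — sig = (2;(1,1,1,1))
  • {6,9}:  v_{6} + v_{9} = v_{4} + v_{8} + 2·v_{10} — sig = (2;(1,1,2))
  • {3,6}:  v_{3} + v_{6} = v_{1} + 2·v_{5} — sig = (2;(1,2))
  • {6,7}:  v_{6} + v_{7} = 2·v_{1} + 2·v_{5} + v_{8} — sig = (2;(1,2,2))
  • {4,7,9}:  v_{4} + v_{7} + v_{9} = 0 — sig = (3;())
  • {1,3,8}:  v_{1} + v_{3} + v_{8} = v_{7} — sig = (3;(1))
  • {1,5,9}:  v_{1} + v_{5} + v_{9} = v_{10} — sig = (3;(1))
  • {4,7,10}:  v_{4} + v_{7} + v_{10} = v_{1} + v_{5} — sig = (3;(1,1))
  • {5,7,9}:  v_{5} + v_{7} + v_{9} = v_{3} + v_{8} + v_{10} — sig = (3;(1,1,1))
  • {3,4,8,10}:  v_{3} + v_{4} + v_{8} + v_{10} = v_{5} — sig = (4;(1))
  • {1,4,5,8,10}:  v_{1} + v_{4} + v_{5} + v_{8} + v_{10} = v_{6} — sig = (5;(1))

Sorted signature multiset PRS(X):
{ (2;()),  (2;(1,1,1)),  (2;(1,1,1,1)),  (2;(1,1,2)),  (2;(1,2)),  (2;(1,2,2)),  (3;()),  (3;(1)) ×2,  (3;(1,1)),  (3;(1,1,1)),  (4;(1)),  (5;(1)) }


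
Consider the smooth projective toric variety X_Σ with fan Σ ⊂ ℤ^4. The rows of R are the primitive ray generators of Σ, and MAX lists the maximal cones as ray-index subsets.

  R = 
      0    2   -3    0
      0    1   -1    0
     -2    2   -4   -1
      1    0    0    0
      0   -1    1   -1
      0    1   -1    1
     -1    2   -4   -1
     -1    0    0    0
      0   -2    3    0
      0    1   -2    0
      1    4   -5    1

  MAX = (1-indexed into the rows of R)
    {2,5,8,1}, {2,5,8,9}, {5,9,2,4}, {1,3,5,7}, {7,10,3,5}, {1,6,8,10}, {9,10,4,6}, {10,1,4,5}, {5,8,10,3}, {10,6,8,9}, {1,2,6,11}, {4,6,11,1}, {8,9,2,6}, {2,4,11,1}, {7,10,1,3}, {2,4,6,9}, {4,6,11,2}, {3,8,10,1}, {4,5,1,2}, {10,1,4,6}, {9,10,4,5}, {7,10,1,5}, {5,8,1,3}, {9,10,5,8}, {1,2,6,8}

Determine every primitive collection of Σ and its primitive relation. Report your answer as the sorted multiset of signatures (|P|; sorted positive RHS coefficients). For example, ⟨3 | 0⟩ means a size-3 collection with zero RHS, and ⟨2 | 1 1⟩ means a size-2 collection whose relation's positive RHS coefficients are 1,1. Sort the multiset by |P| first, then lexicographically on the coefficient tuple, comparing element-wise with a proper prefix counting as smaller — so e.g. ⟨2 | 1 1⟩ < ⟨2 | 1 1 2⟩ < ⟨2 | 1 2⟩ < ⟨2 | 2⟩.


22 minimal non-faces of Δ(Σ) (on 11 rays):

  P={1,9}:  v_{1} + v_{9} = 0 ; sig = ⟨2 | 0⟩
  P={4,8}:  v_{4} + v_{8} = 0 ; sig = ⟨2 | 0⟩
  P={5,6}:  v_{5} + v_{6} = 0 ; sig = ⟨2 | 0⟩
  P={2,10}:  v_{2} + v_{10} = v_{1} ; sig = ⟨2 | 1⟩
  P={3,4}:  v_{3} + v_{4} = v_{7} ; sig = ⟨2 | 1⟩
  P={7,8}:  v_{7} + v_{8} = v_{3} ; sig = ⟨2 | 1⟩
  P={4,7}:  v_{4} + v_{7} = v_{1} + v_{5} + v_{10} ; sig = ⟨2 | 1 1 1⟩
  P={5,11}:  v_{5} + v_{11} = v_{1} + v_{2} + v_{4} ; sig = ⟨2 | 1 1 1⟩
  P={6,7}:  v_{6} + v_{7} = v_{1} + v_{8} + v_{10} ; sig = ⟨2 | 1 1 1⟩
  P={7,9}:  v_{7} + v_{9} = v_{5} + v_{8} + v_{10} ; sig = ⟨2 | 1 1 1⟩
  P={8,11}:  v_{8} + v_{11} = v_{1} + v_{2} + v_{6} ; sig = ⟨2 | 1 1 1⟩
  P={9,11}:  v_{9} + v_{11} = v_{2} + v_{4} + v_{6} ; sig = ⟨2 | 1 1 1⟩
  P={2,7}:  v_{2} + v_{7} = 2·v_{1} + v_{5} + v_{8} ; sig = ⟨2 | 1 1 2⟩
  P={3,6}:  v_{3} + v_{6} = v_{1} + 2·v_{8} + v_{10} ; sig = ⟨2 | 1 1 2⟩
  P={3,9}:  v_{3} + v_{9} = v_{5} + 2·v_{8} + v_{10} ; sig = ⟨2 | 1 1 2⟩
  P={10,11}:  v_{10} + v_{11} = 2·v_{1} + v_{4} + v_{6} ; sig = ⟨2 | 1 1 2⟩
  P={2,3}:  v_{2} + v_{3} = 2·v_{1} + v_{5} + 2·v_{8} ; sig = ⟨2 | 1 2 2⟩
  P={3,11}:  v_{3} + v_{11} = 3·v_{1} + v_{8} ; sig = ⟨2 | 1 3⟩
  P={7,11}:  v_{7} + v_{11} = 3·v_{1} ; sig = ⟨2 | 3⟩
  P={1,2,4,6}:  v_{1} + v_{2} + v_{4} + v_{6} = v_{11} ; sig = ⟨4 | 1⟩
  P={1,5,8,10}:  v_{1} + v_{5} + v_{8} + v_{10} = v_{7} ; sig = ⟨4 | 1⟩
  P={1,3,5,10}:  v_{1} + v_{3} + v_{5} + v_{10} = 2·v_{7} ; sig = ⟨4 | 2⟩

Signatures (|P|; sorted positive RHS coefficients), sorted:
[⟨2 | 0⟩, ⟨2 | 0⟩, ⟨2 | 0⟩, ⟨2 | 1⟩, ⟨2 | 1⟩, ⟨2 | 1⟩, ⟨2 | 1 1 1⟩, ⟨2 | 1 1 1⟩, ⟨2 | 1 1 1⟩, ⟨2 | 1 1 1⟩, ⟨2 | 1 1 1⟩, ⟨2 | 1 1 1⟩, ⟨2 | 1 1 2⟩, ⟨2 | 1 1 2⟩, ⟨2 | 1 1 2⟩, ⟨2 | 1 1 2⟩, ⟨2 | 1 2 2⟩, ⟨2 | 1 3⟩, ⟨2 | 3⟩, ⟨4 | 1⟩, ⟨4 | 1⟩, ⟨4 | 2⟩]


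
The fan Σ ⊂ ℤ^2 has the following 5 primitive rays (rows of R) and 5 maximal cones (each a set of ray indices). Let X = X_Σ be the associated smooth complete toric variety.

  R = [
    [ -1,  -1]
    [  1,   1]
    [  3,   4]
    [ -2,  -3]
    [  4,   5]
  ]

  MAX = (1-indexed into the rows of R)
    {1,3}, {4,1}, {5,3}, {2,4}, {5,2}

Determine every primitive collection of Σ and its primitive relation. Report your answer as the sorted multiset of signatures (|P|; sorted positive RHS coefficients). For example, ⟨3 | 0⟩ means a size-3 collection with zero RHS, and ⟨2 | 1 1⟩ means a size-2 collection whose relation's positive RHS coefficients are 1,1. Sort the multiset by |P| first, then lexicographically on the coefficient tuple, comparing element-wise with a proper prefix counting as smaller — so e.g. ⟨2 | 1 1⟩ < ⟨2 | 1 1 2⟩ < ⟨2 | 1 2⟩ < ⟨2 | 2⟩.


Δ(Σ) — 5 vertices, 5 min non-faces:

  • {1,2}:  v_{1} + v_{2} = 0 — sig = ⟨2 | 0⟩
  • {1,5}:  v_{1} + v_{5} = v_{3} — sig = ⟨2 | 1⟩
  • {2,3}:  v_{2} + v_{3} = v_{5} — sig = ⟨2 | 1⟩
  • {3,4}:  v_{3} + v_{4} = v_{2} — sig = ⟨2 | 1⟩
  • {4,5}:  v_{4} + v_{5} = 2·v_{2} — sig = ⟨2 | 2⟩

so the primitive-relation signature multiset is
{ ⟨2 | 0⟩,  ⟨2 | 1⟩ ×3,  ⟨2 | 2⟩ }
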